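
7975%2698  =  2579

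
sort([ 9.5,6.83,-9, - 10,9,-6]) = [-10,-9 ,-6,6.83,9,9.5] 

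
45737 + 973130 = 1018867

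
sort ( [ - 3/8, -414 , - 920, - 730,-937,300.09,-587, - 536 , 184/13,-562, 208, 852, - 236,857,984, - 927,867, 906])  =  [- 937, - 927, - 920, - 730,-587 ,-562, - 536, - 414, - 236,-3/8, 184/13,208, 300.09, 852,857,867, 906,984 ] 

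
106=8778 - 8672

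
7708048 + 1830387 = 9538435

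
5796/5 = 5796/5 =1159.20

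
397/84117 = 397/84117= 0.00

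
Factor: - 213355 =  - 5^1*71^1*601^1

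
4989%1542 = 363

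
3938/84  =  1969/42  =  46.88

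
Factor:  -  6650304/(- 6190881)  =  2216768/2063627 = 2^6*19^1* 1823^1 * 2063627^(-1 )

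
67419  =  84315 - 16896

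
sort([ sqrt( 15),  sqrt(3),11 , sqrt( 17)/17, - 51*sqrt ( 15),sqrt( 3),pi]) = [ - 51*sqrt( 15), sqrt( 17)/17,sqrt( 3 ),  sqrt( 3),pi,sqrt( 15),11] 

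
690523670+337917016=1028440686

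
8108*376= 3048608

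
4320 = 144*30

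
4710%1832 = 1046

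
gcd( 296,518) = 74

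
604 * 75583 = 45652132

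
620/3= 620/3 =206.67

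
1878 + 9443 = 11321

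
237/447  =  79/149 = 0.53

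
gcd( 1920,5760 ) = 1920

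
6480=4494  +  1986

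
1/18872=1/18872 = 0.00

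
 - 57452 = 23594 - 81046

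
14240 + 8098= 22338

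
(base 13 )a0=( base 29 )4e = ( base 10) 130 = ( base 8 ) 202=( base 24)5A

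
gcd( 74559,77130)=2571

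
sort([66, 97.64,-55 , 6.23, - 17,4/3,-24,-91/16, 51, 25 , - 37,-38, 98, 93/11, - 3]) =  [ - 55, - 38,-37, - 24, -17,-91/16, -3, 4/3, 6.23, 93/11, 25,  51, 66, 97.64,98]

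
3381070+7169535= 10550605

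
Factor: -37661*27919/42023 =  - 1051457459/42023 = -13^1*2897^1 * 27919^1*42023^( - 1)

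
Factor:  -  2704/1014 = -2^3*3^(-1 )  =  -8/3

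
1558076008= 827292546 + 730783462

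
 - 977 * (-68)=66436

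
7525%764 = 649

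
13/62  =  13/62=0.21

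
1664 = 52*32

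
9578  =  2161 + 7417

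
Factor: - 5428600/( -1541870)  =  542860/154187 = 2^2*5^1 * 11^(-1)*107^( - 1 )*131^( -1)*27143^1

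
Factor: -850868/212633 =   -  2^2 * 281^1 * 757^1 * 212633^(  -  1)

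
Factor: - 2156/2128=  - 77/76 = -2^( - 2)*7^1*11^1*19^( - 1 )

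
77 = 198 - 121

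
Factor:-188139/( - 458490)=2^( -1)*5^ ( - 1 ) * 7^1* 17^1 * 29^( - 1) = 119/290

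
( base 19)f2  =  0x11F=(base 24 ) bn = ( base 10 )287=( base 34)8F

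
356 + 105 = 461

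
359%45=44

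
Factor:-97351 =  - 67^1*1453^1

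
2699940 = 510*5294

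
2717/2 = 2717/2 = 1358.50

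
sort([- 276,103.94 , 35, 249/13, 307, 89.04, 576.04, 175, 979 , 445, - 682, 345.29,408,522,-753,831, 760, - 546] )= [ - 753,-682, - 546, - 276,249/13,  35, 89.04, 103.94, 175, 307, 345.29, 408,445, 522,576.04, 760,831,979 ] 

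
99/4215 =33/1405= 0.02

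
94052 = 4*23513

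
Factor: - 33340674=-2^1*3^1*67^1*197^1*421^1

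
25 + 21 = 46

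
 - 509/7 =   -  73 + 2/7 = -72.71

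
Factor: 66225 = 3^1*5^2 * 883^1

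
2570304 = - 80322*(  -  32)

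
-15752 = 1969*( - 8)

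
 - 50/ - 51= 50/51 = 0.98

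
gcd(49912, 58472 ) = 8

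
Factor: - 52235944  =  -2^3*23^1* 313^1 * 907^1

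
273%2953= 273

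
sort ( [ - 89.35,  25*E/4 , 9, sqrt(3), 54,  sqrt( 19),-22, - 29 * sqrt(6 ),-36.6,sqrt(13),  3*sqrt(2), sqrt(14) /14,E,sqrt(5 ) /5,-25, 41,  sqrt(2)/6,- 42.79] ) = [ -89.35,-29*sqrt( 6), -42.79, - 36.6,- 25,  -  22,sqrt( 2 ) /6,sqrt(14)/14,sqrt( 5)/5, sqrt(3) , E,  sqrt(13 ),  3*sqrt( 2),sqrt( 19),9 , 25*E/4,41,  54]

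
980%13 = 5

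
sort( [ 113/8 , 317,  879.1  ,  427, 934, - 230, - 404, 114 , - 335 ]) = [ - 404, - 335,- 230,113/8, 114,317,427, 879.1, 934] 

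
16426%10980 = 5446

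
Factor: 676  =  2^2*13^2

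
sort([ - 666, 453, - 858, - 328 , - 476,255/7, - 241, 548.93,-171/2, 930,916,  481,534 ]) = [ - 858, - 666, - 476,-328, - 241, - 171/2,255/7 , 453 , 481,  534,548.93, 916 , 930 ]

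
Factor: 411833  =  411833^1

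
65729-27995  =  37734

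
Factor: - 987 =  - 3^1*7^1*47^1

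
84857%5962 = 1389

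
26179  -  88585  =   - 62406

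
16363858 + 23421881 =39785739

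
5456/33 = 496/3 = 165.33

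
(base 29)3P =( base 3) 11011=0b1110000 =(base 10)112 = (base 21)57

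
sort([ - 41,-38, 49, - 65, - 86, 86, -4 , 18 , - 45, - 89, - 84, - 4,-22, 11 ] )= [ - 89, - 86, - 84, - 65, - 45, - 41, - 38, - 22,-4, - 4,  11, 18,  49,86 ]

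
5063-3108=1955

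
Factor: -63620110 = -2^1*5^1*41^1*155171^1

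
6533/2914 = 2  +  15/62 = 2.24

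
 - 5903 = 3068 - 8971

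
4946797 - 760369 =4186428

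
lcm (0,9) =0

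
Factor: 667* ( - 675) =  - 450225 = - 3^3*5^2*23^1*29^1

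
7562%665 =247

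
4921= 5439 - 518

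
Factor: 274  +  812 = 2^1 * 3^1*181^1 = 1086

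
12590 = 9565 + 3025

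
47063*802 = 37744526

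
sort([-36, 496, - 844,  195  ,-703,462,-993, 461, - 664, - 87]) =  [ - 993, - 844, - 703, - 664, - 87,-36,195, 461, 462, 496]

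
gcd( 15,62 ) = 1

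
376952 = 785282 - 408330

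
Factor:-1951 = -1951^1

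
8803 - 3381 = 5422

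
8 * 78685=629480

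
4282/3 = 4282/3 = 1427.33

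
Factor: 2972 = 2^2 * 743^1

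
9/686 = 9/686  =  0.01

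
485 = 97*5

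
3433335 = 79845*43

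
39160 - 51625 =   -  12465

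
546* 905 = 494130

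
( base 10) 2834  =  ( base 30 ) 34E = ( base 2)101100010010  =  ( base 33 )2jt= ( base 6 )21042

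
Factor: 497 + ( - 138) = 359^1= 359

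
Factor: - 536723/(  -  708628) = 2^(-2) *11^1*17^( - 2 )*59^1*613^( - 1 )*827^1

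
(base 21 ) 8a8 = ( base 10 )3746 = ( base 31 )3rq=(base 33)3eh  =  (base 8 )7242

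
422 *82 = 34604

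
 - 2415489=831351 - 3246840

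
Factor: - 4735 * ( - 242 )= 1145870 = 2^1 * 5^1*11^2*947^1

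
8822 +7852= 16674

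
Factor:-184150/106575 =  - 2^1*3^(-1) * 7^( - 2 ) * 127^1 = - 254/147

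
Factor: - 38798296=- 2^3*4849787^1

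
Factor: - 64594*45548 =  - 2942127512 = - 2^3 * 59^1*193^1*32297^1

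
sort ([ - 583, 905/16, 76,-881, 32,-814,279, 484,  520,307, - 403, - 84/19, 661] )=[ - 881, - 814, - 583, - 403, - 84/19, 32,905/16, 76 , 279, 307,484, 520, 661] 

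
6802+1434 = 8236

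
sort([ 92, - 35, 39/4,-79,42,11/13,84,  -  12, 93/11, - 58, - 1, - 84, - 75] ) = [ - 84,-79, - 75, - 58, - 35,-12, - 1, 11/13 , 93/11, 39/4,42, 84,92] 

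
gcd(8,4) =4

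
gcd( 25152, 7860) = 1572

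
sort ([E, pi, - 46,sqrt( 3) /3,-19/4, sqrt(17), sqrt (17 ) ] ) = [ - 46, - 19/4,sqrt( 3)/3,E,pi,  sqrt(17),sqrt (17) ] 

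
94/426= 47/213=0.22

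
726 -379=347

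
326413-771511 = -445098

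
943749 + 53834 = 997583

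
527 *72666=38294982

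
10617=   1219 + 9398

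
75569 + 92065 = 167634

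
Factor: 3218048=2^7*31^1* 811^1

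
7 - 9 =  - 2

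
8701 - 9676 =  - 975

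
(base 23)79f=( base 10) 3925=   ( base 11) 2a49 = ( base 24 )6JD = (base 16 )F55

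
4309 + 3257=7566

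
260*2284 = 593840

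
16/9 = 1 + 7/9  =  1.78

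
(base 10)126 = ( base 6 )330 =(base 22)5g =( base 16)7e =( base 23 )5b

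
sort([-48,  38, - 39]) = [ - 48,-39, 38 ]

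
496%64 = 48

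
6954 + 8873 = 15827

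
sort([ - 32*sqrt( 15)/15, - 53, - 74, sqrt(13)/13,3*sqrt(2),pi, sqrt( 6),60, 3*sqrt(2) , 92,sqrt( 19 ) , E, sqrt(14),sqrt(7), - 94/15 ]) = [- 74, - 53 , - 32*sqrt (15 ) /15, - 94/15,sqrt( 13)/13,sqrt( 6),sqrt( 7 ),  E, pi , sqrt(14),3*sqrt( 2 ),3*sqrt(2), sqrt( 19 ), 60,92] 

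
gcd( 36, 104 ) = 4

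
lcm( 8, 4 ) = 8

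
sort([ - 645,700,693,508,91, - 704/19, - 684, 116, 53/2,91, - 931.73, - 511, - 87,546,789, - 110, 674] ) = [ - 931.73, - 684,-645, - 511, - 110, - 87, - 704/19, 53/2,91,91,116,508,546, 674,693,700, 789]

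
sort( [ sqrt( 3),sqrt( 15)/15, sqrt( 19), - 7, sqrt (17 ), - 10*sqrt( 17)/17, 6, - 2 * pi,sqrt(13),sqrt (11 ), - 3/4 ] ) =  [-7,- 2*pi,-10*sqrt(17 ) /17,- 3/4,sqrt(15 ) /15, sqrt( 3 ),sqrt( 11) , sqrt(13) , sqrt(17 ),sqrt( 19 ),6 ] 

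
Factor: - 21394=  - 2^1*19^1*563^1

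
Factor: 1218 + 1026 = 2^2*3^1*11^1*17^1 = 2244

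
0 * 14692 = 0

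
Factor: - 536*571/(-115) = 2^3*5^( - 1)*23^( - 1 )  *  67^1* 571^1= 306056/115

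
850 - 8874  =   - 8024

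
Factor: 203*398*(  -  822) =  - 2^2*3^1*7^1*29^1*137^1*199^1 =- 66412668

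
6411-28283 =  -21872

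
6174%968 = 366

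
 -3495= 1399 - 4894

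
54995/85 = 647 = 647.00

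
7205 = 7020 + 185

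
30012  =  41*732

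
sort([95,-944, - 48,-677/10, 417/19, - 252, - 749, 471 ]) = [  -  944,- 749,  -  252, - 677/10, - 48,  417/19 , 95, 471]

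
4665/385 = 933/77 =12.12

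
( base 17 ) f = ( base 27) f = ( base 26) F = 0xF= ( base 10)15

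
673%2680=673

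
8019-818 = 7201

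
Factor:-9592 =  - 2^3*11^1 * 109^1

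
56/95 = 56/95 = 0.59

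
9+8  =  17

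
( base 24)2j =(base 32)23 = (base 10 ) 67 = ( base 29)29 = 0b1000011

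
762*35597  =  27124914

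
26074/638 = 40 + 277/319=   40.87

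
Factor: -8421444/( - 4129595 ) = 2^2*3^2*5^( - 1 )*449^1*521^1*825919^(-1 )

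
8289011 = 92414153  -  84125142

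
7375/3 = 2458 + 1/3 = 2458.33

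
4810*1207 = 5805670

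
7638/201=38 =38.00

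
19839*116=2301324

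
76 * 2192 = 166592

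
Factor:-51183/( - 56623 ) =3^2*7^(-1 )*11^2*47^1*8089^( - 1) 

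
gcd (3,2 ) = 1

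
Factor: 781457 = 193^1 *4049^1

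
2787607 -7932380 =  - 5144773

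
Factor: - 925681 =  - 23^1 * 167^1*241^1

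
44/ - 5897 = - 1+5853/5897 =-  0.01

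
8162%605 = 297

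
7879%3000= 1879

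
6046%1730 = 856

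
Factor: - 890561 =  - 7^1*29^1  *  41^1*107^1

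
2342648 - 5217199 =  -2874551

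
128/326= 64/163  =  0.39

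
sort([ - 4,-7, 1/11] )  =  [-7,- 4, 1/11 ]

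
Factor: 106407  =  3^3*7^1*563^1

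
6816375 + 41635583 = 48451958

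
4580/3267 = 1 + 1313/3267 = 1.40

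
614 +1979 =2593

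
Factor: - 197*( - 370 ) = 2^1*5^1*37^1 * 197^1=72890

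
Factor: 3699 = 3^3*137^1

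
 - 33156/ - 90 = 1842/5  =  368.40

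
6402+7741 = 14143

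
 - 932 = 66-998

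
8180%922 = 804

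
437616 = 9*48624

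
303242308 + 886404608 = 1189646916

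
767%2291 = 767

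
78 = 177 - 99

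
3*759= 2277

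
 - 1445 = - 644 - 801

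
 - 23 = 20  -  43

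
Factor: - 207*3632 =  - 751824 = - 2^4*3^2*23^1*227^1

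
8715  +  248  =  8963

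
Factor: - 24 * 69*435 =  - 720360 = -  2^3*3^3*5^1 * 23^1*29^1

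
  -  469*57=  -26733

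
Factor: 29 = 29^1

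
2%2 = 0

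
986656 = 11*89696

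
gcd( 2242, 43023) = 1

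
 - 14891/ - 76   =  14891/76=195.93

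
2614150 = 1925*1358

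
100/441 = 100/441 = 0.23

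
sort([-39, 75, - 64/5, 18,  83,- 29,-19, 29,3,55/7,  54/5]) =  [ - 39, - 29, - 19, - 64/5,  3, 55/7, 54/5, 18, 29,75, 83 ] 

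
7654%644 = 570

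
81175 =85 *955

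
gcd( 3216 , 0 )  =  3216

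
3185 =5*637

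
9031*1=9031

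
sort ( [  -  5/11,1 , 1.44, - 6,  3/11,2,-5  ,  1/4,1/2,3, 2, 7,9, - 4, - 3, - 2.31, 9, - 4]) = [ - 6,  -  5,-4 , - 4  , - 3,-2.31,  -  5/11, 1/4, 3/11, 1/2, 1,1.44,2,  2, 3,7,9, 9]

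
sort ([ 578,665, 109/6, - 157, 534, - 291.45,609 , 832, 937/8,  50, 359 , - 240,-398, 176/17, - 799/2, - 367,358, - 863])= [ - 863,-799/2, - 398, - 367, - 291.45, - 240,-157, 176/17, 109/6,50, 937/8, 358, 359, 534, 578, 609,665,832]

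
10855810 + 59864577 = 70720387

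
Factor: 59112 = 2^3*3^2*821^1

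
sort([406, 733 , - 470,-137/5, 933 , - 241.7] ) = [ - 470,- 241.7, - 137/5, 406,733,  933] 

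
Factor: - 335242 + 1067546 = 2^4*37^1 * 1237^1 = 732304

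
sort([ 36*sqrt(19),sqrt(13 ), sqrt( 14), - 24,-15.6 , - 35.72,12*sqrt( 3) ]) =[- 35.72,  -  24 , - 15.6,sqrt( 13),sqrt( 14 ),12 * sqrt(3), 36*sqrt(19) ] 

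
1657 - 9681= - 8024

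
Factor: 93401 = 7^1*11^1*1213^1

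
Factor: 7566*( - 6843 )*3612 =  - 187008186456 = - 2^3*3^3*7^1 * 13^1 * 43^1 * 97^1*2281^1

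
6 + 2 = 8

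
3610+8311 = 11921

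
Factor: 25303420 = 2^2*5^1*97^1*13043^1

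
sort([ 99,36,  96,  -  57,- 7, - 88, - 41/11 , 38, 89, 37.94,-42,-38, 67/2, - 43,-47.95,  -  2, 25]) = [ - 88, - 57, - 47.95,-43, - 42 ,- 38,-7 , - 41/11, - 2, 25 , 67/2,36, 37.94, 38,89 , 96,  99 ]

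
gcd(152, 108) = 4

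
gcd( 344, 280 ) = 8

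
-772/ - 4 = 193 + 0/1  =  193.00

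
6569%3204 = 161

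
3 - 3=0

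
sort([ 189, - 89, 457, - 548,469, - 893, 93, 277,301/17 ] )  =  [ - 893,  -  548, - 89, 301/17, 93, 189,277, 457, 469] 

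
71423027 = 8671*8237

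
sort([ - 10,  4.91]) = [ - 10,4.91]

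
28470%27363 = 1107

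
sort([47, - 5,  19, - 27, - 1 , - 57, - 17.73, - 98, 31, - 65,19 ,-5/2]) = [ - 98, - 65, - 57,  -  27, - 17.73, - 5,-5/2, - 1, 19,19 , 31  ,  47]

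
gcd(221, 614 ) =1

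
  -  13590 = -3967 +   -  9623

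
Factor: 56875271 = 97^1*709^1*827^1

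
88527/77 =88527/77 = 1149.70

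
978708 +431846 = 1410554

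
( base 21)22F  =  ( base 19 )2B8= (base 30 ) 119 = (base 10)939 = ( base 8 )1653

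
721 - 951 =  - 230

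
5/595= 1/119 = 0.01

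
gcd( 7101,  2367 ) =2367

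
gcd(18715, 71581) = 1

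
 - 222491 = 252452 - 474943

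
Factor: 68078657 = 3853^1*17669^1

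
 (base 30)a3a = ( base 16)238c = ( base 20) 12F0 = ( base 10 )9100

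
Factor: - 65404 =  - 2^2 * 83^1*197^1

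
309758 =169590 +140168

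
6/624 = 1/104 = 0.01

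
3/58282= 3/58282 = 0.00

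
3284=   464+2820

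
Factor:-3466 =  - 2^1 * 1733^1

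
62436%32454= 29982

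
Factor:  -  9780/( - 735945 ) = 4/301 = 2^2* 7^(-1)*43^ ( - 1)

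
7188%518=454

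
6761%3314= 133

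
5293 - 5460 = - 167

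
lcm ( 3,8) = 24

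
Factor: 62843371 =47^1*1337093^1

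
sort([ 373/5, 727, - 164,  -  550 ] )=[  -  550, - 164, 373/5,727 ]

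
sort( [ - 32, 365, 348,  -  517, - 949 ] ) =[ - 949,  -  517, - 32, 348, 365 ]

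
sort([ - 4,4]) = [ - 4,4]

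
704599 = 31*22729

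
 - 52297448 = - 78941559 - -26644111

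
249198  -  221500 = 27698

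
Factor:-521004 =  -  2^2*3^1 * 11^1*3947^1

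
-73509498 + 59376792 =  - 14132706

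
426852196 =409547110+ 17305086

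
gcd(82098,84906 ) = 18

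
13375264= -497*(  -  26912 )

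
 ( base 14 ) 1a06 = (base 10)4710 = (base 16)1266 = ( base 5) 122320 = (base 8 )11146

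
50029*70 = 3502030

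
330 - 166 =164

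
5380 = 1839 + 3541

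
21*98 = 2058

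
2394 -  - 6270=8664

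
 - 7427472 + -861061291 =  - 868488763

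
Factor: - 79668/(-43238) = 2^1*3^2*13^( - 1) * 1663^( - 1 )*2213^1=39834/21619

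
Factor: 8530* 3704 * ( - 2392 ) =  - 75575527040 = - 2^7 * 5^1*13^1*23^1 * 463^1*853^1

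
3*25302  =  75906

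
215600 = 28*7700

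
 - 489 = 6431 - 6920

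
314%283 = 31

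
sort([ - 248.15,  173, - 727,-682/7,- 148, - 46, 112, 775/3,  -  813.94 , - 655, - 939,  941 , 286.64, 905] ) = [ - 939, - 813.94, - 727, - 655, - 248.15, - 148, - 682/7, - 46, 112 , 173, 775/3, 286.64,905 , 941]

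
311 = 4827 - 4516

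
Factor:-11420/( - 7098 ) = 2^1*3^( - 1)*5^1 *7^( - 1)*13^( - 2 )*571^1 = 5710/3549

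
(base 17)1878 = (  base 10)7352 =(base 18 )14C8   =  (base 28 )9ag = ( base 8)16270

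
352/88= 4= 4.00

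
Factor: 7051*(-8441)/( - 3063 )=59517491/3063 =3^(-1 )*11^1*23^1*367^1*641^1*1021^ (-1)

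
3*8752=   26256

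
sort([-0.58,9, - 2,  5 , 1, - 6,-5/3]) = [ - 6, - 2, - 5/3, - 0.58,1,  5, 9]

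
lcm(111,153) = 5661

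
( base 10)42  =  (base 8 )52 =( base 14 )30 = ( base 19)24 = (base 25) 1H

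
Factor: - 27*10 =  - 2^1*3^3*5^1= - 270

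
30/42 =5/7 = 0.71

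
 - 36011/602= - 60 + 109/602 = - 59.82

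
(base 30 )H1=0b111111111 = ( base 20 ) 15B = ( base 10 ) 511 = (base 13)304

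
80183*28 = 2245124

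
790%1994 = 790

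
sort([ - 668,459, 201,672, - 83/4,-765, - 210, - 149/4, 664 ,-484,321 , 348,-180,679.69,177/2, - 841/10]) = [ - 765, - 668, - 484,-210, - 180, - 841/10, - 149/4, - 83/4,177/2,201, 321,348,459,664,672,679.69] 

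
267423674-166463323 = 100960351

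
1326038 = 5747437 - 4421399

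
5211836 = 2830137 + 2381699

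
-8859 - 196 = - 9055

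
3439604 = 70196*49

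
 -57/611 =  - 1 + 554/611 = -  0.09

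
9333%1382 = 1041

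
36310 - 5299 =31011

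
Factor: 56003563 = 7^1*11^1*53^1*13723^1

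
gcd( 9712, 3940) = 4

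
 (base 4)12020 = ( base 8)610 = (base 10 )392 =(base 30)D2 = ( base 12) 288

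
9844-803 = 9041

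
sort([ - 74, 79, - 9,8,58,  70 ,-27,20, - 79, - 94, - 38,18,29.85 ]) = [ - 94, - 79,-74, - 38, - 27  , - 9, 8 , 18, 20, 29.85,58,70,79] 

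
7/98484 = 7/98484= 0.00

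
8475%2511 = 942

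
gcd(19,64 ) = 1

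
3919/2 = 3919/2 = 1959.50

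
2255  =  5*451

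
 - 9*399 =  - 3591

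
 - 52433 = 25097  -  77530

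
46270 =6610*7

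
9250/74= 125 = 125.00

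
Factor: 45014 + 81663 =126677 =131^1*967^1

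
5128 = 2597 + 2531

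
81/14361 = 27/4787 =0.01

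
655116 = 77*8508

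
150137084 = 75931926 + 74205158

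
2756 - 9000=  - 6244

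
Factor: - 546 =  - 2^1 * 3^1 * 7^1 *13^1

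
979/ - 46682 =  - 979/46682 = - 0.02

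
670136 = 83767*8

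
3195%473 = 357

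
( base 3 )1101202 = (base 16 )3fb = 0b1111111011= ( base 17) 38G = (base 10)1019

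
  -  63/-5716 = 63/5716= 0.01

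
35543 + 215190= 250733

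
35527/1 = 35527=35527.00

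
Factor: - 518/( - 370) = 7/5 = 5^ ( - 1)*7^1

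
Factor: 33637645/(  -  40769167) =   -  5^1 * 17^1  *61^( - 1 )*395737^1*668347^( - 1)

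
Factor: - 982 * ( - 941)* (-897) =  - 828883614 = -2^1*3^1*13^1*23^1*491^1*941^1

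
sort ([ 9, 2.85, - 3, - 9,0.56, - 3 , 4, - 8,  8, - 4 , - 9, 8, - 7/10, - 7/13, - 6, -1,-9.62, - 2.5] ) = [ - 9.62, - 9, - 9, - 8 ,-6, - 4, - 3, - 3,  -  2.5, -1,-7/10, - 7/13 , 0.56, 2.85, 4,8,8 , 9 ] 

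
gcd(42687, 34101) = 81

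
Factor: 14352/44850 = 2^3 * 5^( - 2 ) = 8/25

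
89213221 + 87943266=177156487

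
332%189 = 143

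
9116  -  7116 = 2000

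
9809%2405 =189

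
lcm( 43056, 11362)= 818064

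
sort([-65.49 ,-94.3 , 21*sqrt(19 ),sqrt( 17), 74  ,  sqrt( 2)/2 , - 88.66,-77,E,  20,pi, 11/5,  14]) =[-94.3,-88.66, - 77,-65.49,sqrt ( 2)/2 , 11/5, E, pi , sqrt ( 17),  14,20 , 74 , 21*sqrt(19) ]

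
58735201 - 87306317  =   - 28571116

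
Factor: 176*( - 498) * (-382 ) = 2^6 * 3^1 * 11^1 * 83^1*191^1 = 33481536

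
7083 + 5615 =12698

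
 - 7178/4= - 3589/2=- 1794.50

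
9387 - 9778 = -391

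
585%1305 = 585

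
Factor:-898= -2^1*449^1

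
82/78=1 +2/39  =  1.05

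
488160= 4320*113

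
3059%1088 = 883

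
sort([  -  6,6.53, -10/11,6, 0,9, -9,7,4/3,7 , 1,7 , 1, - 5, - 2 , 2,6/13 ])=[-9, - 6, - 5,  -  2, - 10/11, 0, 6/13,1,  1, 4/3, 2,6,6.53,7,7,7,9]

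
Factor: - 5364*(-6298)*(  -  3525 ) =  - 119083213800 = - 2^3*3^3*5^2*47^2*67^1*149^1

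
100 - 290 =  - 190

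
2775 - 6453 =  - 3678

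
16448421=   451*36471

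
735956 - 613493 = 122463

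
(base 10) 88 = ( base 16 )58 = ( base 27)37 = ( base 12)74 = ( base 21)44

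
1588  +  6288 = 7876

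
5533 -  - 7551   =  13084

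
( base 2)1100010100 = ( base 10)788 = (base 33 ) nt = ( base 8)1424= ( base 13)488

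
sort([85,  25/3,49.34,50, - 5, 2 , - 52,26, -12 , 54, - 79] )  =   [ - 79, - 52, - 12, - 5, 2,25/3, 26,49.34,50, 54,85] 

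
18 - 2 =16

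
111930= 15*7462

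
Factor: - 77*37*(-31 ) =7^1  *11^1*31^1*37^1 = 88319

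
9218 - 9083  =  135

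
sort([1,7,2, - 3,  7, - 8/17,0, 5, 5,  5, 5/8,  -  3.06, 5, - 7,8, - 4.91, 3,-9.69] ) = [ - 9.69, - 7, - 4.91, - 3.06, - 3, - 8/17, 0,5/8,1,2,3,5,5,5, 5,7 , 7,8] 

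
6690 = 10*669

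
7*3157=22099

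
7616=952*8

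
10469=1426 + 9043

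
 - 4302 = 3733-8035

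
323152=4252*76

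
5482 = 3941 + 1541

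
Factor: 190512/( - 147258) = -2^3*3^( - 1)*7^2 * 101^( - 1)=-392/303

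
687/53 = 12 + 51/53 = 12.96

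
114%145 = 114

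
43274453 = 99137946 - 55863493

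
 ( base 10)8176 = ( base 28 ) ac0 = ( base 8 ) 17760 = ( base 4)1333300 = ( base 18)1744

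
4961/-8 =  - 4961/8 = - 620.12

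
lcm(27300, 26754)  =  1337700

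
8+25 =33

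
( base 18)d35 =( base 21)9E8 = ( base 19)BFF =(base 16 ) 10af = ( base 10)4271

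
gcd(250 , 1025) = 25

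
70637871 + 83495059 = 154132930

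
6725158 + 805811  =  7530969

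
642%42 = 12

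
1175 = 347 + 828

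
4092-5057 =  - 965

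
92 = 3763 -3671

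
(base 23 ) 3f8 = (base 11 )1504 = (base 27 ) 2hn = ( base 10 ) 1940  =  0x794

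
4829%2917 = 1912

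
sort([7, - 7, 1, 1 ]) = [ - 7,1, 1, 7]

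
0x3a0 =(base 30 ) 10S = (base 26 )19i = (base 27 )17A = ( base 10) 928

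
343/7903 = 49/1129 = 0.04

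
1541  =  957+584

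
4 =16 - 12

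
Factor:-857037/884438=-2^ (-1)*3^1*  29^1*163^(  -  1)*2713^( - 1 )*9851^1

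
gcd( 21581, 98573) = 1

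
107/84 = 107/84 = 1.27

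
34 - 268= - 234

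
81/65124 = 1/804 = 0.00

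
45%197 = 45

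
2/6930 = 1/3465= 0.00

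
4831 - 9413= -4582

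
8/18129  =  8/18129 =0.00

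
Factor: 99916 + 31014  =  2^1*5^1*13093^1 = 130930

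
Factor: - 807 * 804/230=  - 324414/115 = - 2^1*3^2  *5^ ( - 1 ) * 23^( - 1)*67^1 * 269^1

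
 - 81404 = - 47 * 1732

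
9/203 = 9/203 = 0.04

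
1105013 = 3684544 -2579531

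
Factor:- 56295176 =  - 2^3 *7^1*19^1  *157^1* 337^1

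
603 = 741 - 138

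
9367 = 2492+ 6875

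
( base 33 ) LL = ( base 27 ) qc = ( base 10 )714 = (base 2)1011001010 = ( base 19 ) 1IB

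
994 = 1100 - 106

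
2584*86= 222224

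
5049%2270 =509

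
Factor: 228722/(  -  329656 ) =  - 247/356 = - 2^(  -  2 )*13^1*19^1*89^( - 1)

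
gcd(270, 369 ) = 9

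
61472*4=245888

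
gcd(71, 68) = 1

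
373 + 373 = 746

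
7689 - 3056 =4633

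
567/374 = 567/374=1.52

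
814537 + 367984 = 1182521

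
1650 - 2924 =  - 1274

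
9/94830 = 3/31610 = 0.00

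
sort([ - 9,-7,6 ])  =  [-9, - 7,  6] 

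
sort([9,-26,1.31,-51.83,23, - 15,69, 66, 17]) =[-51.83 , - 26 ,-15,1.31, 9 , 17,23,66, 69] 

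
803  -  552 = 251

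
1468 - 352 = 1116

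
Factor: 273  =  3^1*7^1*13^1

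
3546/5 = 709 + 1/5 = 709.20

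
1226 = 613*2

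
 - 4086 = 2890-6976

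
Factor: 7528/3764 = 2=2^1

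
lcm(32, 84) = 672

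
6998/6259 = 6998/6259= 1.12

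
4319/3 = 1439 + 2/3 = 1439.67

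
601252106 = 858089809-256837703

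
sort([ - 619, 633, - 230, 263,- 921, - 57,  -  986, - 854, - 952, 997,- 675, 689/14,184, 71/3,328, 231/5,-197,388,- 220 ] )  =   [-986, - 952, -921, - 854, - 675, - 619, - 230, - 220, -197, - 57, 71/3,231/5,689/14, 184, 263, 328, 388,633,  997] 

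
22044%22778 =22044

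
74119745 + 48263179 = 122382924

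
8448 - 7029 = 1419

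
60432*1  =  60432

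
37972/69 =37972/69 = 550.32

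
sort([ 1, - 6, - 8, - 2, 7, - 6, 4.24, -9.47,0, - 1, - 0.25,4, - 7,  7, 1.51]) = [ - 9.47, - 8, - 7, - 6, - 6, - 2, - 1, - 0.25, 0,  1,1.51, 4, 4.24 , 7 , 7]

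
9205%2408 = 1981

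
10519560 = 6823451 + 3696109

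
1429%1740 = 1429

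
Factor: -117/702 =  - 2^( - 1)*3^(-1) = - 1/6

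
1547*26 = 40222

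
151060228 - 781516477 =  - 630456249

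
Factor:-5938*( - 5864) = 2^4*733^1*2969^1 = 34820432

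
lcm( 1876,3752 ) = 3752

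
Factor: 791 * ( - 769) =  -608279=- 7^1*113^1 * 769^1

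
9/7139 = 9/7139 = 0.00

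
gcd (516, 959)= 1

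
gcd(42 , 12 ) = 6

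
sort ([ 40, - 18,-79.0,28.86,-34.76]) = [ - 79.0, - 34.76, - 18,28.86,40 ] 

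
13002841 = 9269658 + 3733183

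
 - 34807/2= - 34807/2 = - 17403.50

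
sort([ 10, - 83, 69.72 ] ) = [ - 83 , 10,69.72] 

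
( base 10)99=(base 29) 3C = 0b1100011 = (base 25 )3o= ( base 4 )1203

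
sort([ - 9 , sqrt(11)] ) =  [- 9,sqrt( 11)]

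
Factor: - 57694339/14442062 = - 2^(-1) * 37^( - 1)*41^1*89^1*97^1*163^1*195163^( - 1)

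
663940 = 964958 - 301018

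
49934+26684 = 76618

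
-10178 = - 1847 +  - 8331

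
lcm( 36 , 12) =36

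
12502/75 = 166 + 52/75 = 166.69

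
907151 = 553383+353768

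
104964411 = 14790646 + 90173765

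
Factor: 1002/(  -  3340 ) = -3/10 = - 2^( - 1 )*3^1*5^(-1 ) 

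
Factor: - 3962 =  - 2^1*7^1* 283^1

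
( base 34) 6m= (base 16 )e2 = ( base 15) 101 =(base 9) 271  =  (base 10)226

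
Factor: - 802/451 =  - 2^1 * 11^( - 1 )*41^( - 1) *401^1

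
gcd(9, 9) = 9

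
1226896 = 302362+924534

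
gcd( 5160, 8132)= 4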